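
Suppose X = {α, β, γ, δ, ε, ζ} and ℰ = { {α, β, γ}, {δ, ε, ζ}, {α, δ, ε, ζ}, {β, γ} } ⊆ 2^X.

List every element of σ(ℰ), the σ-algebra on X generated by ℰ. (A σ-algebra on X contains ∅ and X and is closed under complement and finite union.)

Answer: σ(ℰ) = { ∅, {α}, {β, γ}, {α, β, γ}, {δ, ε, ζ}, {α, δ, ε, ζ}, {β, γ, δ, ε, ζ}, X }

Working:
Start: ℰ ∪ {∅, X} = { ∅, {β, γ}, {α, β, γ}, {δ, ε, ζ}, {α, δ, ε, ζ}, X }.
Pass 1 adds 1:
  {β, γ, δ, ε, ζ}  = {β, γ} ∪ {δ, ε, ζ}
  [7 total]
Pass 2 (1 new):
  {α}  = {β, γ, δ, ε, ζ}ᶜ
  [8 total]
Pass 3 adds nothing — fixpoint reached.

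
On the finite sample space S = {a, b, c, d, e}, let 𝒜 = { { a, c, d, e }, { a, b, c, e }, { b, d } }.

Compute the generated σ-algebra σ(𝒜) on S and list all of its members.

|σ(𝒜)| = 8.  σ(𝒜) = { {}, { b }, { d }, { b, d }, { a, c, e }, { a, b, c, e }, { a, c, d, e }, S }

Trace:
Take S₀ = 𝒜 ∪ {∅, S} = { {}, { b, d }, { a, b, c, e }, { a, c, d, e }, S }.
Iteration 1. New:
  { b }  = complement { a, c, d, e }
  { d }  = complement { a, b, c, e }
  { a, c, e }  = complement { b, d }
  — 8 sets.
Iteration 2: no new sets; the family is a σ-algebra.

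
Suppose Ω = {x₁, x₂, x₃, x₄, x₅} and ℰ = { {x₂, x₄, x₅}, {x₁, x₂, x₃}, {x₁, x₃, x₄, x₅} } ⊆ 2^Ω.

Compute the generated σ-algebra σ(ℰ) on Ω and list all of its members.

Seed the family with ℰ together with ∅ and Ω: { ∅, {x₁, x₂, x₃}, {x₂, x₄, x₅}, {x₁, x₃, x₄, x₅}, Ω }.
Step 1 (3 new):
  {x₂}  = ᶜ of {x₁, x₃, x₄, x₅}
  {x₁, x₃}  = ᶜ of {x₂, x₄, x₅}
  {x₄, x₅}  = ᶜ of {x₁, x₂, x₃}
  (now 8)
Step 2: no new sets; the family is a σ-algebra.

Hence σ(ℰ) has 8 members: { ∅, {x₂}, {x₁, x₃}, {x₄, x₅}, {x₁, x₂, x₃}, {x₂, x₄, x₅}, {x₁, x₃, x₄, x₅}, Ω }.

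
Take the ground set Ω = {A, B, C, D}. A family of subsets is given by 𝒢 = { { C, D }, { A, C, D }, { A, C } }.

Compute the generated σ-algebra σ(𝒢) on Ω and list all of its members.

Begin from { {}, { A, C }, { C, D }, { A, C, D }, Ω } (that is, 𝒢 plus ∅ and Ω).
Iteration 1: +3 →
  { B }  = Ω∖{ A, C, D }
  { A, B }  = Ω∖{ C, D }
  { B, D }  = Ω∖{ A, C }
  |family| = 8
Iteration 2: 3 new —
  { A, B, C }  = { B } ∪ { A, C }
  { A, B, D }  = { A, B } ∪ { B, D }
  { B, C, D }  = { B } ∪ { C, D }
  |family| = 11
Iteration 3: 3 new —
  { A }  = Ω∖{ B, C, D }
  { C }  = Ω∖{ A, B, D }
  { D }  = Ω∖{ A, B, C }
  |family| = 14
Iteration 4: 2 new —
  { A, D }  = { D } ∪ { A }
  { B, C }  = { C } ∪ { B }
  |family| = 16
Iteration 5: no new sets; the family is a σ-algebra.

Therefore σ(𝒢) = { {}, { A }, { B }, { C }, { D }, { A, B }, { A, C }, { A, D }, { B, C }, { B, D }, { C, D }, { A, B, C }, { A, B, D }, { A, C, D }, { B, C, D }, Ω } (|σ(𝒢)| = 16).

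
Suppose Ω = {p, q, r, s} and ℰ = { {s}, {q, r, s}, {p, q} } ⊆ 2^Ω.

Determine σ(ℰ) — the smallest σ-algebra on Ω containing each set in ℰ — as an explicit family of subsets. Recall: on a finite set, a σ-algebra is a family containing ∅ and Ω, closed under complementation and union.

Seed the family with ℰ together with ∅ and Ω: { {}, {s}, {p, q}, {q, r, s}, Ω }.
Pass 1: 4 new —
  {p}  = {q, r, s}ᶜ
  {r, s}  = {p, q}ᶜ
  {p, q, r}  = {s}ᶜ
  {p, q, s}  = {p, q} ∪ {s}
Pass 2: 3 new —
  {r}  = {p, q, s}ᶜ
  {p, s}  = {s} ∪ {p}
  {p, r, s}  = {r, s} ∪ {p}
Pass 3. New:
  {q}  = {p, r, s}ᶜ
  {p, r}  = {r} ∪ {p}
  {q, r}  = {p, s}ᶜ
Pass 4: 1 new —
  {q, s}  = {p, r}ᶜ
Pass 5: closed — nothing new.

|σ(ℰ)| = 16.  σ(ℰ) = { {}, {p}, {q}, {r}, {s}, {p, q}, {p, r}, {p, s}, {q, r}, {q, s}, {r, s}, {p, q, r}, {p, q, s}, {p, r, s}, {q, r, s}, Ω }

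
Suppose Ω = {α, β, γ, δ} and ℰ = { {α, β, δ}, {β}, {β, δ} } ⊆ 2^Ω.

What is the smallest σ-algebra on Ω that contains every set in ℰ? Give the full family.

Begin from { {}, {β}, {β, δ}, {α, β, δ}, Ω } (that is, ℰ plus ∅ and Ω).
Round 1. New:
  {γ}  = {α, β, δ}ᶜ
  {α, γ}  = {β, δ}ᶜ
  {α, γ, δ}  = {β}ᶜ
Round 2. New:
  {β, γ}  = {γ} ∪ {β}
  {α, β, γ}  = {β} ∪ {α, γ}
  {β, γ, δ}  = {γ} ∪ {β, δ}
Round 3: 3 new —
  {α}  = {β, γ, δ}ᶜ
  {δ}  = {α, β, γ}ᶜ
  {α, δ}  = {β, γ}ᶜ
Round 4 (2 new):
  {α, β}  = {β} ∪ {α}
  {γ, δ}  = {γ} ∪ {δ}
Round 5 adds nothing — fixpoint reached.

|σ(ℰ)| = 16.  σ(ℰ) = { {}, {α}, {β}, {γ}, {δ}, {α, β}, {α, γ}, {α, δ}, {β, γ}, {β, δ}, {γ, δ}, {α, β, γ}, {α, β, δ}, {α, γ, δ}, {β, γ, δ}, Ω }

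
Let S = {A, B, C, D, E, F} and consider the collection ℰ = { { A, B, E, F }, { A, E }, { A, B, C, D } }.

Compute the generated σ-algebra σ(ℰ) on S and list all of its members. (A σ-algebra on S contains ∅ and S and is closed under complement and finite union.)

σ(ℰ) (32 sets): { ∅, { A }, { B }, { E }, { F }, { A, B }, { A, E }, { A, F }, { B, E }, { B, F }, { C, D }, { E, F }, { A, B, E }, { A, B, F }, { A, C, D }, { A, E, F }, { B, C, D }, { B, E, F }, { C, D, E }, { C, D, F }, { A, B, C, D }, { A, B, E, F }, { A, C, D, E }, { A, C, D, F }, { B, C, D, E }, { B, C, D, F }, { C, D, E, F }, { A, B, C, D, E }, { A, B, C, D, F }, { A, C, D, E, F }, { B, C, D, E, F }, S }

Check:
Start: ℰ ∪ {∅, S} = { ∅, { A, E }, { A, B, C, D }, { A, B, E, F }, S }.
Iteration 1 adds 4:
  { C, D }  = complement { A, B, E, F }
  { E, F }  = complement { A, B, C, D }
  { B, C, D, F }  = complement { A, E }
  { A, B, C, D, E }  = { A, E } ∪ { A, B, C, D }
  (now 9)
Iteration 2 (6 new):
  { F }  = complement { A, B, C, D, E }
  { A, E, F }  = { E, F } ∪ { A, E }
  { A, C, D, E }  = { C, D } ∪ { A, E }
  { C, D, E, F }  = { C, D } ∪ { E, F }
  { A, B, C, D, F }  = { B, C, D, F } ∪ { A, B, C, D }
  { B, C, D, E, F }  = { E, F } ∪ { B, C, D, F }
  (now 15)
Iteration 3: 7 new —
  { A }  = complement { B, C, D, E, F }
  { E }  = complement { A, B, C, D, F }
  { A, B }  = complement { C, D, E, F }
  { B, F }  = complement { A, C, D, E }
  { B, C, D }  = complement { A, E, F }
  { C, D, F }  = { C, D } ∪ { F }
  { A, C, D, E, F }  = { C, D } ∪ { A, E, F }
  (now 22)
Iteration 4: 9 new —
  { B }  = complement { A, C, D, E, F }
  { A, F }  = { F } ∪ { A }
  { A, B, E }  = complement { C, D, F }
  { A, B, F }  = { A, B } ∪ { B, F }
  { A, C, D }  = { C, D } ∪ { A }
  { B, E, F }  = { E, F } ∪ { B, F }
  { C, D, E }  = { C, D } ∪ { E }
  { A, C, D, F }  = { C, D, F } ∪ { A }
  { B, C, D, E }  = { B, C, D } ∪ { E }
  (now 31)
Iteration 5: +1 →
  { B, E }  = complement { A, C, D, F }
  (now 32)
Iteration 6: stable.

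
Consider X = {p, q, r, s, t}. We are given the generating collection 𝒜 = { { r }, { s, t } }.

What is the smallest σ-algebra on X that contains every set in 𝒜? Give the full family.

σ(𝒜) = { {}, { r }, { p, q }, { s, t }, { p, q, r }, { r, s, t }, { p, q, s, t }, X }

Check:
Seed the family with 𝒜 together with ∅ and X: { {}, { r }, { s, t }, X }.
Pass 1. New:
  { p, q, r }  = ᶜ of { s, t }
  { r, s, t }  = { r } ∪ { s, t }
  { p, q, s, t }  = ᶜ of { r }
  [7 total]
Pass 2 (1 new):
  { p, q }  = ᶜ of { r, s, t }
  [8 total]
Pass 3: already closed under ᶜ and ∪.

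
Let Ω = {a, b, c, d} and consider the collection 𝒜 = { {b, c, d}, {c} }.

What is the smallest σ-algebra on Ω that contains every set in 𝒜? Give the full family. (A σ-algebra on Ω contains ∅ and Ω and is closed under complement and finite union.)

σ(𝒜) (8 sets): { ∅, {a}, {c}, {a, c}, {b, d}, {a, b, d}, {b, c, d}, Ω }

Trace:
Initial family (4 sets): { ∅, {c}, {b, c, d}, Ω }.
Step 1: +2 →
  {a}  = complement {b, c, d}
  {a, b, d}  = complement {c}
Step 2 (1 new):
  {a, c}  = {c} ∪ {a}
Step 3: +1 →
  {b, d}  = complement {a, c}
After Step 4 the family is unchanged; done.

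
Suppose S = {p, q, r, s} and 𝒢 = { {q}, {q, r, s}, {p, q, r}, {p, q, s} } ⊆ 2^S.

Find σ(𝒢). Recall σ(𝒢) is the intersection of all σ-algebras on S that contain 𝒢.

Begin from { ∅, {q}, {p, q, r}, {p, q, s}, {q, r, s}, S } (that is, 𝒢 plus ∅ and S).
Step 1. New:
  {p}  = ᶜ of {q, r, s}
  {r}  = ᶜ of {p, q, s}
  {s}  = ᶜ of {p, q, r}
  {p, r, s}  = ᶜ of {q}
  — 10 sets.
Step 2: +6 →
  {p, q}  = {q} ∪ {p}
  {p, r}  = {r} ∪ {p}
  {p, s}  = {s} ∪ {p}
  {q, r}  = {q} ∪ {r}
  {q, s}  = {q} ∪ {s}
  {r, s}  = {r} ∪ {s}
  — 16 sets.
Step 3: stable.

|σ(𝒢)| = 16.  σ(𝒢) = { ∅, {p}, {q}, {r}, {s}, {p, q}, {p, r}, {p, s}, {q, r}, {q, s}, {r, s}, {p, q, r}, {p, q, s}, {p, r, s}, {q, r, s}, S }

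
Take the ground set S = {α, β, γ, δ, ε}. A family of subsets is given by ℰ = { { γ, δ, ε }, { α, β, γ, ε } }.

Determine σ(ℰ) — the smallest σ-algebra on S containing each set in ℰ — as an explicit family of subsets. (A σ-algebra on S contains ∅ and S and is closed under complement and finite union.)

Initial family (4 sets): { ∅, { γ, δ, ε }, { α, β, γ, ε }, S }.
Step 1: 2 new —
  { δ }  = S∖{ α, β, γ, ε }
  { α, β }  = S∖{ γ, δ, ε }
  (now 6)
Step 2. New:
  { α, β, δ }  = { α, β } ∪ { δ }
  (now 7)
Step 3. New:
  { γ, ε }  = S∖{ α, β, δ }
  (now 8)
Step 4 adds nothing — fixpoint reached.

Therefore σ(ℰ) = { ∅, { δ }, { α, β }, { γ, ε }, { α, β, δ }, { γ, δ, ε }, { α, β, γ, ε }, S } (|σ(ℰ)| = 8).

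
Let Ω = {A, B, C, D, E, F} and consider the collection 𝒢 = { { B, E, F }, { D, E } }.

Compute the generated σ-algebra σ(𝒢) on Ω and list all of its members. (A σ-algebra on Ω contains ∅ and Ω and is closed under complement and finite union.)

Answer: σ(𝒢) = { ∅, { D }, { E }, { A, C }, { B, F }, { D, E }, { A, C, D }, { A, C, E }, { B, D, F }, { B, E, F }, { A, B, C, F }, { A, C, D, E }, { B, D, E, F }, { A, B, C, D, F }, { A, B, C, E, F }, Ω }

Derivation:
Take S₀ = 𝒢 ∪ {∅, Ω} = { ∅, { D, E }, { B, E, F }, Ω }.
Round 1. New:
  { A, C, D }  = complement { B, E, F }
  { A, B, C, F }  = complement { D, E }
  { B, D, E, F }  = { D, E } ∪ { B, E, F }
  |family| = 7
Round 2 adds 4:
  { A, C }  = complement { B, D, E, F }
  { A, C, D, E }  = { D, E } ∪ { A, C, D }
  { A, B, C, D, F }  = { A, C, D } ∪ { A, B, C, F }
  { A, B, C, E, F }  = { B, E, F } ∪ { A, B, C, F }
  |family| = 11
Round 3 adds 3:
  { D }  = complement { A, B, C, E, F }
  { E }  = complement { A, B, C, D, F }
  { B, F }  = complement { A, C, D, E }
  |family| = 14
Round 4: +2 →
  { A, C, E }  = { A, C } ∪ { E }
  { B, D, F }  = { D } ∪ { B, F }
  |family| = 16
Round 5: no new sets; the family is a σ-algebra.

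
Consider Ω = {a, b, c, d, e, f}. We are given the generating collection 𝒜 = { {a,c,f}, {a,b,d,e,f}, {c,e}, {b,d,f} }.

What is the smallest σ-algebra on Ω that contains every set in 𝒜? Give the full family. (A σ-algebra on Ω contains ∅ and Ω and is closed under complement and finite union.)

Begin from { ∅, {c,e}, {a,c,f}, {b,d,f}, {a,b,d,e,f}, Ω } (that is, 𝒜 plus ∅ and Ω).
Step 1: +7 →
  {c}  = ᶜ of {a,b,d,e,f}
  {a,c,e}  = ᶜ of {b,d,f}
  {b,d,e}  = ᶜ of {a,c,f}
  {a,b,d,f}  = ᶜ of {c,e}
  {a,c,e,f}  = {a,c,f} ∪ {c,e}
  {a,b,c,d,f}  = {b,d,f} ∪ {a,c,f}
  {b,c,d,e,f}  = {b,d,f} ∪ {c,e}
  — 13 sets.
Step 2 adds 7:
  {a}  = ᶜ of {b,c,d,e,f}
  {e}  = ᶜ of {a,b,c,d,f}
  {b,d}  = ᶜ of {a,c,e,f}
  {b,c,d,e}  = {c} ∪ {b,d,e}
  {b,c,d,f}  = {b,d,f} ∪ {c}
  {b,d,e,f}  = {b,d,f} ∪ {b,d,e}
  {a,b,c,d,e}  = {a,c,e} ∪ {b,d,e}
  — 20 sets.
Step 3: 7 new —
  {f}  = ᶜ of {a,b,c,d,e}
  {a,c}  = ᶜ of {b,d,e,f}
  {a,e}  = ᶜ of {b,c,d,f}
  {a,f}  = ᶜ of {b,c,d,e}
  {a,b,d}  = {b,d} ∪ {a}
  {b,c,d}  = {b,d} ∪ {c}
  {a,b,d,e}  = {b,d,e} ∪ {a}
  — 27 sets.
Step 4. New:
  {c,f}  = ᶜ of {a,b,d,e}
  {e,f}  = {f} ∪ {e}
  {a,e,f}  = ᶜ of {b,c,d}
  {c,e,f}  = ᶜ of {a,b,d}
  {a,b,c,d}  = {b,c,d} ∪ {a,b,d}
  — 32 sets.
Step 5: stable.

Therefore σ(𝒜) = { ∅, {a}, {c}, {e}, {f}, {a,c}, {a,e}, {a,f}, {b,d}, {c,e}, {c,f}, {e,f}, {a,b,d}, {a,c,e}, {a,c,f}, {a,e,f}, {b,c,d}, {b,d,e}, {b,d,f}, {c,e,f}, {a,b,c,d}, {a,b,d,e}, {a,b,d,f}, {a,c,e,f}, {b,c,d,e}, {b,c,d,f}, {b,d,e,f}, {a,b,c,d,e}, {a,b,c,d,f}, {a,b,d,e,f}, {b,c,d,e,f}, Ω } (|σ(𝒜)| = 32).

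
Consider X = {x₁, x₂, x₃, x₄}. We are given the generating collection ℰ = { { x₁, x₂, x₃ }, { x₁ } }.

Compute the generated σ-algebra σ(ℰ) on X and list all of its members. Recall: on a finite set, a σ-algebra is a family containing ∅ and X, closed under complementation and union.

Initial family (4 sets): { {}, { x₁ }, { x₁, x₂, x₃ }, X }.
Pass 1: +2 →
  { x₄ }  = { x₁, x₂, x₃ }ᶜ
  { x₂, x₃, x₄ }  = { x₁ }ᶜ
  — 6 sets.
Pass 2: +1 →
  { x₁, x₄ }  = { x₄ } ∪ { x₁ }
  — 7 sets.
Pass 3 (1 new):
  { x₂, x₃ }  = { x₁, x₄ }ᶜ
  — 8 sets.
Pass 4: closed — nothing new.

Hence σ(ℰ) has 8 members: { {}, { x₁ }, { x₄ }, { x₁, x₄ }, { x₂, x₃ }, { x₁, x₂, x₃ }, { x₂, x₃, x₄ }, X }.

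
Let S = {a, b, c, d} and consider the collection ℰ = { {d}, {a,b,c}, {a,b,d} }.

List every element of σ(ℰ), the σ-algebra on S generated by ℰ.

Take S₀ = ℰ ∪ {∅, S} = { {}, {d}, {a,b,c}, {a,b,d}, S }.
Round 1. New:
  {c}  = ᶜ of {a,b,d}
  — 6 sets.
Round 2: 1 new —
  {c,d}  = {d} ∪ {c}
  — 7 sets.
Round 3: +1 →
  {a,b}  = ᶜ of {c,d}
  — 8 sets.
Round 4: already closed under ᶜ and ∪.

|σ(ℰ)| = 8.  σ(ℰ) = { {}, {c}, {d}, {a,b}, {c,d}, {a,b,c}, {a,b,d}, S }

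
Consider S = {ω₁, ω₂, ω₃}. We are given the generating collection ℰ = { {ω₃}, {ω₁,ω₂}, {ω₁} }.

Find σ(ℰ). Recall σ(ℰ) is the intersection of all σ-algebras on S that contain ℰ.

|σ(ℰ)| = 8.  σ(ℰ) = { {}, {ω₁}, {ω₂}, {ω₃}, {ω₁,ω₂}, {ω₁,ω₃}, {ω₂,ω₃}, S }

Derivation:
Start: ℰ ∪ {∅, S} = { {}, {ω₁}, {ω₃}, {ω₁,ω₂}, S }.
Iteration 1 adds 2:
  {ω₁,ω₃}  = {ω₃} ∪ {ω₁}
  {ω₂,ω₃}  = complement {ω₁}
Iteration 2: +1 →
  {ω₂}  = complement {ω₁,ω₃}
Iteration 3 adds nothing — fixpoint reached.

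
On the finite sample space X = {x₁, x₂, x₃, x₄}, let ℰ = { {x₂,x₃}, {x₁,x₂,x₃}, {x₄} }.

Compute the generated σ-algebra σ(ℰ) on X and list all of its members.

Start: ℰ ∪ {∅, X} = { ∅, {x₄}, {x₂,x₃}, {x₁,x₂,x₃}, X }.
Pass 1: 2 new —
  {x₁,x₄}  = ᶜ of {x₂,x₃}
  {x₂,x₃,x₄}  = {x₂,x₃} ∪ {x₄}
  [7 total]
Pass 2: +1 →
  {x₁}  = ᶜ of {x₂,x₃,x₄}
  [8 total]
Pass 3: already closed under ᶜ and ∪.

|σ(ℰ)| = 8.  σ(ℰ) = { ∅, {x₁}, {x₄}, {x₁,x₄}, {x₂,x₃}, {x₁,x₂,x₃}, {x₂,x₃,x₄}, X }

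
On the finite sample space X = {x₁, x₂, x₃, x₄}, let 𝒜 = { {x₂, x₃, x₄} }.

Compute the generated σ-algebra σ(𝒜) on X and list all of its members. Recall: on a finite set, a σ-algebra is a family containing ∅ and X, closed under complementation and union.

Answer: σ(𝒜) = { {}, {x₁}, {x₂, x₃, x₄}, X }

Check:
Take S₀ = 𝒜 ∪ {∅, X} = { {}, {x₂, x₃, x₄}, X }.
Step 1: 1 new —
  {x₁}  = complement {x₂, x₃, x₄}
  [4 total]
Step 2: closed — nothing new.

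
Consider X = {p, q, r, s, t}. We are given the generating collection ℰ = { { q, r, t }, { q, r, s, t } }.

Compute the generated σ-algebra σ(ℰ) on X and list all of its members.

|σ(ℰ)| = 8.  σ(ℰ) = { {}, { p }, { s }, { p, s }, { q, r, t }, { p, q, r, t }, { q, r, s, t }, X }

Working:
Take S₀ = ℰ ∪ {∅, X} = { {}, { q, r, t }, { q, r, s, t }, X }.
Round 1 (2 new):
  { p }  = ᶜ of { q, r, s, t }
  { p, s }  = ᶜ of { q, r, t }
Round 2: 1 new —
  { p, q, r, t }  = { q, r, t } ∪ { p }
Round 3. New:
  { s }  = ᶜ of { p, q, r, t }
Round 4: no new sets; the family is a σ-algebra.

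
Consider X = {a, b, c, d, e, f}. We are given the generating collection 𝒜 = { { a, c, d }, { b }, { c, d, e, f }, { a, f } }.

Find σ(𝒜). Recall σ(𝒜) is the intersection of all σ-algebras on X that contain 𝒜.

σ(𝒜) = { ∅, { a }, { b }, { e }, { f }, { a, b }, { a, e }, { a, f }, { b, e }, { b, f }, { c, d }, { e, f }, { a, b, e }, { a, b, f }, { a, c, d }, { a, e, f }, { b, c, d }, { b, e, f }, { c, d, e }, { c, d, f }, { a, b, c, d }, { a, b, e, f }, { a, c, d, e }, { a, c, d, f }, { b, c, d, e }, { b, c, d, f }, { c, d, e, f }, { a, b, c, d, e }, { a, b, c, d, f }, { a, c, d, e, f }, { b, c, d, e, f }, X }

Derivation:
Begin from { ∅, { b }, { a, f }, { a, c, d }, { c, d, e, f }, X } (that is, 𝒜 plus ∅ and X).
Pass 1 adds 8:
  { a, b }  = { c, d, e, f }ᶜ
  { a, b, f }  = { a, f } ∪ { b }
  { b, e, f }  = { a, c, d }ᶜ
  { a, b, c, d }  = { a, c, d } ∪ { b }
  { a, c, d, f }  = { a, c, d } ∪ { a, f }
  { b, c, d, e }  = { a, f }ᶜ
  { a, c, d, e, f }  = { b }ᶜ
  { b, c, d, e, f }  = { c, d, e, f } ∪ { b }
  [14 total]
Pass 2: +7 →
  { a }  = { b, c, d, e, f }ᶜ
  { b, e }  = { a, c, d, f }ᶜ
  { e, f }  = { a, b, c, d }ᶜ
  { c, d, e }  = { a, b, f }ᶜ
  { a, b, e, f }  = { a, b } ∪ { b, e, f }
  { a, b, c, d, e }  = { a, b } ∪ { b, c, d, e }
  { a, b, c, d, f }  = { a, b } ∪ { a, c, d, f }
  [21 total]
Pass 3. New:
  { e }  = { a, b, c, d, f }ᶜ
  { f }  = { a, b, c, d, e }ᶜ
  { c, d }  = { a, b, e, f }ᶜ
  { a, b, e }  = { b, e } ∪ { a, b }
  { a, e, f }  = { e, f } ∪ { a, f }
  { a, c, d, e }  = { c, d, e } ∪ { a, c, d }
  [27 total]
Pass 4 (4 new):
  { a, e }  = { e } ∪ { a }
  { b, f }  = { a, c, d, e }ᶜ
  { b, c, d }  = { a, e, f }ᶜ
  { c, d, f }  = { a, b, e }ᶜ
  [31 total]
Pass 5 (1 new):
  { b, c, d, f }  = { a, e }ᶜ
  [32 total]
Pass 6: already closed under ᶜ and ∪.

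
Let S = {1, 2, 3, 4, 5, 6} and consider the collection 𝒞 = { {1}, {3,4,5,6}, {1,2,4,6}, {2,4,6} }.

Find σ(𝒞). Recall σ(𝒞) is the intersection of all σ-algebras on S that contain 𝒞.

Start: 𝒞 ∪ {∅, S} = { ∅, {1}, {2,4,6}, {1,2,4,6}, {3,4,5,6}, S }.
Step 1 adds 5:
  {1,2}  = ᶜ of {3,4,5,6}
  {3,5}  = ᶜ of {1,2,4,6}
  {1,3,5}  = ᶜ of {2,4,6}
  {1,3,4,5,6}  = {3,4,5,6} ∪ {1}
  {2,3,4,5,6}  = ᶜ of {1}
Step 2 adds 2:
  {2}  = ᶜ of {1,3,4,5,6}
  {1,2,3,5}  = {1,2} ∪ {1,3,5}
Step 3 adds 2:
  {4,6}  = ᶜ of {1,2,3,5}
  {2,3,5}  = {3,5} ∪ {2}
Step 4: +1 →
  {1,4,6}  = ᶜ of {2,3,5}
After Step 5 the family is unchanged; done.

σ(𝒞) = { ∅, {1}, {2}, {1,2}, {3,5}, {4,6}, {1,3,5}, {1,4,6}, {2,3,5}, {2,4,6}, {1,2,3,5}, {1,2,4,6}, {3,4,5,6}, {1,3,4,5,6}, {2,3,4,5,6}, S }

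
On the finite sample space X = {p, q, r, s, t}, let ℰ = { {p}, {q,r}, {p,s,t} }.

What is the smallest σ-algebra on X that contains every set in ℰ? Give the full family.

Begin from { {}, {p}, {q,r}, {p,s,t}, X } (that is, ℰ plus ∅ and X).
Pass 1: +2 →
  {p,q,r}  = {q,r} ∪ {p}
  {q,r,s,t}  = complement {p}
  — 7 sets.
Pass 2. New:
  {s,t}  = complement {p,q,r}
  — 8 sets.
Pass 3: no new sets; the family is a σ-algebra.

Therefore σ(ℰ) = { {}, {p}, {q,r}, {s,t}, {p,q,r}, {p,s,t}, {q,r,s,t}, X } (|σ(ℰ)| = 8).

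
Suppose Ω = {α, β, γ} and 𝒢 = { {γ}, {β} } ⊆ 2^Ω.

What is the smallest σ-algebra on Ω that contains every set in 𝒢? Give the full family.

Begin from { {}, {β}, {γ}, Ω } (that is, 𝒢 plus ∅ and Ω).
Round 1 (3 new):
  {α,β}  = complement {γ}
  {α,γ}  = complement {β}
  {β,γ}  = {γ} ∪ {β}
  (now 7)
Round 2. New:
  {α}  = complement {β,γ}
  (now 8)
Round 3: no new sets; the family is a σ-algebra.

|σ(𝒢)| = 8.  σ(𝒢) = { {}, {α}, {β}, {γ}, {α,β}, {α,γ}, {β,γ}, Ω }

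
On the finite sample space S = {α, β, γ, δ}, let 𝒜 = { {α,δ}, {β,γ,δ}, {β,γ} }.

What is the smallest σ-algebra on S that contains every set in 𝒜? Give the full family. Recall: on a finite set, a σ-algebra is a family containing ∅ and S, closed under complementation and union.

Take S₀ = 𝒜 ∪ {∅, S} = { ∅, {α,δ}, {β,γ}, {β,γ,δ}, S }.
Step 1. New:
  {α}  = S∖{β,γ,δ}
  — 6 sets.
Step 2: 1 new —
  {α,β,γ}  = {β,γ} ∪ {α}
  — 7 sets.
Step 3: +1 →
  {δ}  = S∖{α,β,γ}
  — 8 sets.
Step 4: closed — nothing new.

Hence σ(𝒜) has 8 members: { ∅, {α}, {δ}, {α,δ}, {β,γ}, {α,β,γ}, {β,γ,δ}, S }.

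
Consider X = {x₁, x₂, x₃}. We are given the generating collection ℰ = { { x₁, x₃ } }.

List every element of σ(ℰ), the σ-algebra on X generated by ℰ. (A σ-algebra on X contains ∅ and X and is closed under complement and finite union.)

Start: ℰ ∪ {∅, X} = { {  }, { x₁, x₃ }, X }.
Round 1: +1 →
  { x₂ }  = { x₁, x₃ }ᶜ
  (now 4)
Round 2: no new sets; the family is a σ-algebra.

Therefore σ(ℰ) = { {  }, { x₂ }, { x₁, x₃ }, X } (|σ(ℰ)| = 4).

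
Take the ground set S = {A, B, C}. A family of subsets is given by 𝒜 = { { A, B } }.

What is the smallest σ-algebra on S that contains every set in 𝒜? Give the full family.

Seed the family with 𝒜 together with ∅ and S: { {  }, { A, B }, S }.
Pass 1. New:
  { C }  = ᶜ of { A, B }
  — 4 sets.
Pass 2: closed — nothing new.

Therefore σ(𝒜) = { {  }, { C }, { A, B }, S } (|σ(𝒜)| = 4).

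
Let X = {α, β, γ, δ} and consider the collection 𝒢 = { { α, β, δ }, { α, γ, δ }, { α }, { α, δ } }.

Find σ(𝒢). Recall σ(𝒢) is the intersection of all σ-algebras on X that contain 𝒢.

Initial family (6 sets): { ∅, { α }, { α, δ }, { α, β, δ }, { α, γ, δ }, X }.
Pass 1: +4 →
  { β }  = complement { α, γ, δ }
  { γ }  = complement { α, β, δ }
  { β, γ }  = complement { α, δ }
  { β, γ, δ }  = complement { α }
  (now 10)
Pass 2 adds 3:
  { α, β }  = { β } ∪ { α }
  { α, γ }  = { γ } ∪ { α }
  { α, β, γ }  = { β, γ } ∪ { α }
  (now 13)
Pass 3. New:
  { δ }  = complement { α, β, γ }
  { β, δ }  = complement { α, γ }
  { γ, δ }  = complement { α, β }
  (now 16)
After Pass 4 the family is unchanged; done.

σ(𝒢) = { ∅, { α }, { β }, { γ }, { δ }, { α, β }, { α, γ }, { α, δ }, { β, γ }, { β, δ }, { γ, δ }, { α, β, γ }, { α, β, δ }, { α, γ, δ }, { β, γ, δ }, X }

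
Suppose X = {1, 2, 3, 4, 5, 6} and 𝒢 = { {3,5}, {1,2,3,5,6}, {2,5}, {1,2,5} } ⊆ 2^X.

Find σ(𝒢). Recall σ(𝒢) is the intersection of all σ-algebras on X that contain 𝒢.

Start: 𝒢 ∪ {∅, X} = { ∅, {2,5}, {3,5}, {1,2,5}, {1,2,3,5,6}, X }.
Pass 1: 6 new —
  {4}  = X∖{1,2,3,5,6}
  {2,3,5}  = {2,5} ∪ {3,5}
  {3,4,6}  = X∖{1,2,5}
  {1,2,3,5}  = {1,2,5} ∪ {3,5}
  {1,2,4,6}  = X∖{3,5}
  {1,3,4,6}  = X∖{2,5}
Pass 2. New:
  {4,6}  = X∖{1,2,3,5}
  {1,4,6}  = X∖{2,3,5}
  {2,4,5}  = {2,5} ∪ {4}
  {3,4,5}  = {4} ∪ {3,5}
  {1,2,4,5}  = {1,2,5} ∪ {4}
  {2,3,4,5}  = {2,3,5} ∪ {4}
  {3,4,5,6}  = {3,5} ∪ {3,4,6}
  {1,2,3,4,5}  = {4} ∪ {1,2,3,5}
  {1,2,3,4,6}  = {1,2,4,6} ∪ {1,3,4,6}
  {1,2,4,5,6}  = {2,5} ∪ {1,2,4,6}
  {1,3,4,5,6}  = {1,3,4,6} ∪ {3,5}
  {2,3,4,5,6}  = {2,5} ∪ {3,4,6}
Pass 3: +11 →
  {1}  = X∖{2,3,4,5,6}
  {2}  = X∖{1,3,4,5,6}
  {3}  = X∖{1,2,4,5,6}
  {5}  = X∖{1,2,3,4,6}
  {6}  = X∖{1,2,3,4,5}
  {1,2}  = X∖{3,4,5,6}
  {1,6}  = X∖{2,3,4,5}
  {3,6}  = X∖{1,2,4,5}
  {1,2,6}  = X∖{3,4,5}
  {1,3,6}  = X∖{2,4,5}
  {2,4,5,6}  = {2,5} ∪ {4,6}
Pass 4. New:
  {1,3}  = X∖{2,4,5,6}
  {1,4}  = {1} ∪ {4}
  {1,5}  = {1} ∪ {5}
  {2,3}  = {2} ∪ {3}
  {2,4}  = {2} ∪ {4}
  {2,6}  = {2} ∪ {6}
  {3,4}  = {3} ∪ {4}
  {4,5}  = {5} ∪ {4}
  {5,6}  = {6} ∪ {5}
  {1,2,3}  = {1,2} ∪ {3}
  {1,2,4}  = {1,2} ∪ {4}
  {1,3,5}  = {1} ∪ {3,5}
  {1,5,6}  = {1,6} ∪ {5}
  {2,3,6}  = {2} ∪ {3,6}
  {2,4,6}  = {2} ∪ {4,6}
  {2,5,6}  = {2,5} ∪ {6}
  {3,5,6}  = {6} ∪ {3,5}
  {4,5,6}  = {5} ∪ {4,6}
  {1,2,3,6}  = {1,2} ∪ {1,3,6}
  {1,2,5,6}  = {2,5} ∪ {1,6}
  {1,3,4,5}  = {3,4,5} ∪ {1}
  {1,3,5,6}  = {1,3,6} ∪ {5}
  {1,4,5,6}  = {1,4,6} ∪ {5}
  {2,3,4,6}  = {2} ∪ {3,4,6}
  {2,3,5,6}  = {2,5} ∪ {3,6}
Pass 5. New:
  {1,3,4}  = X∖{2,5,6}
  {1,4,5}  = X∖{2,3,6}
  {2,3,4}  = X∖{1,5,6}
  {1,2,3,4}  = X∖{5,6}
Pass 6 adds nothing — fixpoint reached.

Hence σ(𝒢) has 64 members: { ∅, {1}, {2}, {3}, {4}, {5}, {6}, {1,2}, {1,3}, {1,4}, {1,5}, {1,6}, {2,3}, {2,4}, {2,5}, {2,6}, {3,4}, {3,5}, {3,6}, {4,5}, {4,6}, {5,6}, {1,2,3}, {1,2,4}, {1,2,5}, {1,2,6}, {1,3,4}, {1,3,5}, {1,3,6}, {1,4,5}, {1,4,6}, {1,5,6}, {2,3,4}, {2,3,5}, {2,3,6}, {2,4,5}, {2,4,6}, {2,5,6}, {3,4,5}, {3,4,6}, {3,5,6}, {4,5,6}, {1,2,3,4}, {1,2,3,5}, {1,2,3,6}, {1,2,4,5}, {1,2,4,6}, {1,2,5,6}, {1,3,4,5}, {1,3,4,6}, {1,3,5,6}, {1,4,5,6}, {2,3,4,5}, {2,3,4,6}, {2,3,5,6}, {2,4,5,6}, {3,4,5,6}, {1,2,3,4,5}, {1,2,3,4,6}, {1,2,3,5,6}, {1,2,4,5,6}, {1,3,4,5,6}, {2,3,4,5,6}, X }.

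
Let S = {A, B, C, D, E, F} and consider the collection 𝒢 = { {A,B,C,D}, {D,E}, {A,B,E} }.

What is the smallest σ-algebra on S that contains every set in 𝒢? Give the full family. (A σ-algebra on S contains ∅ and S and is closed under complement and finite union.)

σ(𝒢) (32 sets): { {}, {C}, {D}, {E}, {F}, {A,B}, {C,D}, {C,E}, {C,F}, {D,E}, {D,F}, {E,F}, {A,B,C}, {A,B,D}, {A,B,E}, {A,B,F}, {C,D,E}, {C,D,F}, {C,E,F}, {D,E,F}, {A,B,C,D}, {A,B,C,E}, {A,B,C,F}, {A,B,D,E}, {A,B,D,F}, {A,B,E,F}, {C,D,E,F}, {A,B,C,D,E}, {A,B,C,D,F}, {A,B,C,E,F}, {A,B,D,E,F}, S }

Working:
Begin from { {}, {D,E}, {A,B,E}, {A,B,C,D}, S } (that is, 𝒢 plus ∅ and S).
Step 1 adds 5:
  {E,F}  = complement {A,B,C,D}
  {C,D,F}  = complement {A,B,E}
  {A,B,C,F}  = complement {D,E}
  {A,B,D,E}  = {D,E} ∪ {A,B,E}
  {A,B,C,D,E}  = {D,E} ∪ {A,B,C,D}
  — 10 sets.
Step 2: +8 →
  {F}  = complement {A,B,C,D,E}
  {C,F}  = complement {A,B,D,E}
  {D,E,F}  = {E,F} ∪ {D,E}
  {A,B,E,F}  = {E,F} ∪ {A,B,E}
  {C,D,E,F}  = {E,F} ∪ {C,D,F}
  {A,B,C,D,F}  = {A,B,C,F} ∪ {C,D,F}
  {A,B,C,E,F}  = {E,F} ∪ {A,B,C,F}
  {A,B,D,E,F}  = {E,F} ∪ {A,B,D,E}
  — 18 sets.
Step 3 (7 new):
  {C}  = complement {A,B,D,E,F}
  {D}  = complement {A,B,C,E,F}
  {E}  = complement {A,B,C,D,F}
  {A,B}  = complement {C,D,E,F}
  {C,D}  = complement {A,B,E,F}
  {A,B,C}  = complement {D,E,F}
  {C,E,F}  = {E,F} ∪ {C,F}
  — 25 sets.
Step 4: +6 →
  {C,E}  = {E} ∪ {C}
  {D,F}  = {F} ∪ {D}
  {A,B,D}  = complement {C,E,F}
  {A,B,F}  = {A,B} ∪ {F}
  {C,D,E}  = {C,D} ∪ {E}
  {A,B,C,E}  = {A,B,C} ∪ {E}
  — 31 sets.
Step 5 adds 1:
  {A,B,D,F}  = complement {C,E}
  — 32 sets.
Step 6: already closed under ᶜ and ∪.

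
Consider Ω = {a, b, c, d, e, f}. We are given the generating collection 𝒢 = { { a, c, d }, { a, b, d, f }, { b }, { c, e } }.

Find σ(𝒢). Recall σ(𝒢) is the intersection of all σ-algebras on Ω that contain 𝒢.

|σ(𝒢)| = 32.  σ(𝒢) = { {}, { b }, { c }, { e }, { f }, { a, d }, { b, c }, { b, e }, { b, f }, { c, e }, { c, f }, { e, f }, { a, b, d }, { a, c, d }, { a, d, e }, { a, d, f }, { b, c, e }, { b, c, f }, { b, e, f }, { c, e, f }, { a, b, c, d }, { a, b, d, e }, { a, b, d, f }, { a, c, d, e }, { a, c, d, f }, { a, d, e, f }, { b, c, e, f }, { a, b, c, d, e }, { a, b, c, d, f }, { a, b, d, e, f }, { a, c, d, e, f }, Ω }

Derivation:
Initial family (6 sets): { {}, { b }, { c, e }, { a, c, d }, { a, b, d, f }, Ω }.
Pass 1: 6 new —
  { b, c, e }  = { c, e } ∪ { b }
  { b, e, f }  = complement { a, c, d }
  { a, b, c, d }  = { a, c, d } ∪ { b }
  { a, c, d, e }  = { a, c, d } ∪ { c, e }
  { a, b, c, d, f }  = { a, c, d } ∪ { a, b, d, f }
  { a, c, d, e, f }  = complement { b }
  |family| = 12
Pass 2. New:
  { e }  = complement { a, b, c, d, f }
  { b, f }  = complement { a, c, d, e }
  { e, f }  = complement { a, b, c, d }
  { a, d, f }  = complement { b, c, e }
  { b, c, e, f }  = { b, e, f } ∪ { b, c, e }
  { a, b, c, d, e }  = { b } ∪ { a, c, d, e }
  { a, b, d, e, f }  = { a, b, d, f } ∪ { b, e, f }
  |family| = 19
Pass 3: +7 →
  { c }  = complement { a, b, d, e, f }
  { f }  = complement { a, b, c, d, e }
  { a, d }  = complement { b, c, e, f }
  { b, e }  = { b } ∪ { e }
  { c, e, f }  = { e, f } ∪ { c, e }
  { a, c, d, f }  = { a, d, f } ∪ { a, c, d }
  { a, d, e, f }  = { e, f } ∪ { a, d, f }
  |family| = 26
Pass 4 (6 new):
  { b, c }  = complement { a, d, e, f }
  { c, f }  = { f } ∪ { c }
  { a, b, d }  = complement { c, e, f }
  { a, d, e }  = { e } ∪ { a, d }
  { b, c, f }  = { b, f } ∪ { c }
  { a, b, d, e }  = { b, e } ∪ { a, d }
  |family| = 32
Pass 5 adds nothing — fixpoint reached.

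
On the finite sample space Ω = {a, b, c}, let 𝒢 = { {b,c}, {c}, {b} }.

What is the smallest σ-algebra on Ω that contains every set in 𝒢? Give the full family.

σ(𝒢) = { {}, {a}, {b}, {c}, {a,b}, {a,c}, {b,c}, Ω }

Trace:
Seed the family with 𝒢 together with ∅ and Ω: { {}, {b}, {c}, {b,c}, Ω }.
Pass 1: 3 new —
  {a}  = {b,c}ᶜ
  {a,b}  = {c}ᶜ
  {a,c}  = {b}ᶜ
  — 8 sets.
Pass 2: no new sets; the family is a σ-algebra.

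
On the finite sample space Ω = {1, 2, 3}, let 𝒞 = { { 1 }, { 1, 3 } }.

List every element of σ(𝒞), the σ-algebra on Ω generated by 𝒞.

Start: 𝒞 ∪ {∅, Ω} = { {  }, { 1 }, { 1, 3 }, Ω }.
Pass 1: +2 →
  { 2 }  = ᶜ of { 1, 3 }
  { 2, 3 }  = ᶜ of { 1 }
  (now 6)
Pass 2 adds 1:
  { 1, 2 }  = { 2 } ∪ { 1 }
  (now 7)
Pass 3. New:
  { 3 }  = ᶜ of { 1, 2 }
  (now 8)
Pass 4: no new sets; the family is a σ-algebra.

Therefore σ(𝒞) = { {  }, { 1 }, { 2 }, { 3 }, { 1, 2 }, { 1, 3 }, { 2, 3 }, Ω } (|σ(𝒞)| = 8).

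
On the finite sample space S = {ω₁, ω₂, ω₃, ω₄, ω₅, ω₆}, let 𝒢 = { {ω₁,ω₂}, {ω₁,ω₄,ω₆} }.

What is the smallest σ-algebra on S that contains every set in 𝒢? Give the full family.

Start: 𝒢 ∪ {∅, S} = { {}, {ω₁,ω₂}, {ω₁,ω₄,ω₆}, S }.
Pass 1: 3 new —
  {ω₂,ω₃,ω₅}  = ᶜ of {ω₁,ω₄,ω₆}
  {ω₁,ω₂,ω₄,ω₆}  = {ω₁,ω₂} ∪ {ω₁,ω₄,ω₆}
  {ω₃,ω₄,ω₅,ω₆}  = ᶜ of {ω₁,ω₂}
  (now 7)
Pass 2: +4 →
  {ω₃,ω₅}  = ᶜ of {ω₁,ω₂,ω₄,ω₆}
  {ω₁,ω₂,ω₃,ω₅}  = {ω₂,ω₃,ω₅} ∪ {ω₁,ω₂}
  {ω₁,ω₃,ω₄,ω₅,ω₆}  = {ω₃,ω₄,ω₅,ω₆} ∪ {ω₁,ω₄,ω₆}
  {ω₂,ω₃,ω₄,ω₅,ω₆}  = {ω₂,ω₃,ω₅} ∪ {ω₃,ω₄,ω₅,ω₆}
  (now 11)
Pass 3: +3 →
  {ω₁}  = ᶜ of {ω₂,ω₃,ω₄,ω₅,ω₆}
  {ω₂}  = ᶜ of {ω₁,ω₃,ω₄,ω₅,ω₆}
  {ω₄,ω₆}  = ᶜ of {ω₁,ω₂,ω₃,ω₅}
  (now 14)
Pass 4 (2 new):
  {ω₁,ω₃,ω₅}  = {ω₃,ω₅} ∪ {ω₁}
  {ω₂,ω₄,ω₆}  = {ω₂} ∪ {ω₄,ω₆}
  (now 16)
After Pass 5 the family is unchanged; done.

|σ(𝒢)| = 16.  σ(𝒢) = { {}, {ω₁}, {ω₂}, {ω₁,ω₂}, {ω₃,ω₅}, {ω₄,ω₆}, {ω₁,ω₃,ω₅}, {ω₁,ω₄,ω₆}, {ω₂,ω₃,ω₅}, {ω₂,ω₄,ω₆}, {ω₁,ω₂,ω₃,ω₅}, {ω₁,ω₂,ω₄,ω₆}, {ω₃,ω₄,ω₅,ω₆}, {ω₁,ω₃,ω₄,ω₅,ω₆}, {ω₂,ω₃,ω₄,ω₅,ω₆}, S }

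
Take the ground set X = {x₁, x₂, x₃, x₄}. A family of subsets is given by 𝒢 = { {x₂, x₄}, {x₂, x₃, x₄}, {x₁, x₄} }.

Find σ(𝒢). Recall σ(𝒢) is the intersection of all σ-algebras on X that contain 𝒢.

|σ(𝒢)| = 16.  σ(𝒢) = { {}, {x₁}, {x₂}, {x₃}, {x₄}, {x₁, x₂}, {x₁, x₃}, {x₁, x₄}, {x₂, x₃}, {x₂, x₄}, {x₃, x₄}, {x₁, x₂, x₃}, {x₁, x₂, x₄}, {x₁, x₃, x₄}, {x₂, x₃, x₄}, X }

Trace:
Take S₀ = 𝒢 ∪ {∅, X} = { {}, {x₁, x₄}, {x₂, x₄}, {x₂, x₃, x₄}, X }.
Step 1 adds 4:
  {x₁}  = {x₂, x₃, x₄}ᶜ
  {x₁, x₃}  = {x₂, x₄}ᶜ
  {x₂, x₃}  = {x₁, x₄}ᶜ
  {x₁, x₂, x₄}  = {x₁, x₄} ∪ {x₂, x₄}
  (now 9)
Step 2: 3 new —
  {x₃}  = {x₁, x₂, x₄}ᶜ
  {x₁, x₂, x₃}  = {x₂, x₃} ∪ {x₁, x₃}
  {x₁, x₃, x₄}  = {x₁, x₄} ∪ {x₁, x₃}
  (now 12)
Step 3 adds 2:
  {x₂}  = {x₁, x₃, x₄}ᶜ
  {x₄}  = {x₁, x₂, x₃}ᶜ
  (now 14)
Step 4 adds 2:
  {x₁, x₂}  = {x₂} ∪ {x₁}
  {x₃, x₄}  = {x₃} ∪ {x₄}
  (now 16)
Step 5: closed — nothing new.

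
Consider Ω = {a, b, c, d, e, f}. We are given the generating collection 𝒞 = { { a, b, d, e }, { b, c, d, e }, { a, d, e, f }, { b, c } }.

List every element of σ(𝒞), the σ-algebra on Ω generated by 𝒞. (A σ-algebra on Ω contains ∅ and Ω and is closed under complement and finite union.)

σ(𝒞) = { ∅, { a }, { b }, { c }, { f }, { a, b }, { a, c }, { a, f }, { b, c }, { b, f }, { c, f }, { d, e }, { a, b, c }, { a, b, f }, { a, c, f }, { a, d, e }, { b, c, f }, { b, d, e }, { c, d, e }, { d, e, f }, { a, b, c, f }, { a, b, d, e }, { a, c, d, e }, { a, d, e, f }, { b, c, d, e }, { b, d, e, f }, { c, d, e, f }, { a, b, c, d, e }, { a, b, d, e, f }, { a, c, d, e, f }, { b, c, d, e, f }, Ω }

Check:
Start: 𝒞 ∪ {∅, Ω} = { ∅, { b, c }, { a, b, d, e }, { a, d, e, f }, { b, c, d, e }, Ω }.
Round 1. New:
  { a, f }  = ᶜ of { b, c, d, e }
  { c, f }  = ᶜ of { a, b, d, e }
  { a, b, c, d, e }  = { b, c } ∪ { a, b, d, e }
  { a, b, d, e, f }  = { a, d, e, f } ∪ { a, b, d, e }
  — 10 sets.
Round 2 (7 new):
  { c }  = ᶜ of { a, b, d, e, f }
  { f }  = ᶜ of { a, b, c, d, e }
  { a, c, f }  = { a, f } ∪ { c, f }
  { b, c, f }  = { b, c } ∪ { c, f }
  { a, b, c, f }  = { a, f } ∪ { b, c }
  { a, c, d, e, f }  = { a, d, e, f } ∪ { c, f }
  { b, c, d, e, f }  = { b, c, d, e } ∪ { c, f }
  — 17 sets.
Round 3: 5 new —
  { a }  = ᶜ of { b, c, d, e, f }
  { b }  = ᶜ of { a, c, d, e, f }
  { d, e }  = ᶜ of { a, b, c, f }
  { a, d, e }  = ᶜ of { b, c, f }
  { b, d, e }  = ᶜ of { a, c, f }
  — 22 sets.
Round 4: 10 new —
  { a, b }  = { b } ∪ { a }
  { a, c }  = { c } ∪ { a }
  { b, f }  = { b } ∪ { f }
  { a, b, c }  = { b, c } ∪ { a }
  { a, b, f }  = { a, f } ∪ { b }
  { c, d, e }  = { d, e } ∪ { c }
  { d, e, f }  = { f } ∪ { d, e }
  { a, c, d, e }  = { a, d, e } ∪ { c }
  { b, d, e, f }  = { f } ∪ { b, d, e }
  { c, d, e, f }  = { d, e } ∪ { c, f }
  — 32 sets.
After Round 5 the family is unchanged; done.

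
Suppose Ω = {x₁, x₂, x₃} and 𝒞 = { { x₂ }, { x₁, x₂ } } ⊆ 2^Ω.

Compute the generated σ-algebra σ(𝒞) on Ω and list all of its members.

|σ(𝒞)| = 8.  σ(𝒞) = { {}, { x₁ }, { x₂ }, { x₃ }, { x₁, x₂ }, { x₁, x₃ }, { x₂, x₃ }, Ω }

Check:
Initial family (4 sets): { {}, { x₂ }, { x₁, x₂ }, Ω }.
Step 1. New:
  { x₃ }  = { x₁, x₂ }ᶜ
  { x₁, x₃ }  = { x₂ }ᶜ
  [6 total]
Step 2: 1 new —
  { x₂, x₃ }  = { x₃ } ∪ { x₂ }
  [7 total]
Step 3: 1 new —
  { x₁ }  = { x₂, x₃ }ᶜ
  [8 total]
Step 4: already closed under ᶜ and ∪.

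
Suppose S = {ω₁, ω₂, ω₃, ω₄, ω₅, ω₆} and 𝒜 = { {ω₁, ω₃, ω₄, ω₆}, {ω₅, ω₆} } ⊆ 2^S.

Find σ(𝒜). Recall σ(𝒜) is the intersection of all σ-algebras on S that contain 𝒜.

Answer: σ(𝒜) = { {}, {ω₂}, {ω₅}, {ω₆}, {ω₂, ω₅}, {ω₂, ω₆}, {ω₅, ω₆}, {ω₁, ω₃, ω₄}, {ω₂, ω₅, ω₆}, {ω₁, ω₂, ω₃, ω₄}, {ω₁, ω₃, ω₄, ω₅}, {ω₁, ω₃, ω₄, ω₆}, {ω₁, ω₂, ω₃, ω₄, ω₅}, {ω₁, ω₂, ω₃, ω₄, ω₆}, {ω₁, ω₃, ω₄, ω₅, ω₆}, S }

Working:
Begin from { {}, {ω₅, ω₆}, {ω₁, ω₃, ω₄, ω₆}, S } (that is, 𝒜 plus ∅ and S).
Step 1 adds 3:
  {ω₂, ω₅}  = ᶜ of {ω₁, ω₃, ω₄, ω₆}
  {ω₁, ω₂, ω₃, ω₄}  = ᶜ of {ω₅, ω₆}
  {ω₁, ω₃, ω₄, ω₅, ω₆}  = {ω₅, ω₆} ∪ {ω₁, ω₃, ω₄, ω₆}
  (now 7)
Step 2. New:
  {ω₂}  = ᶜ of {ω₁, ω₃, ω₄, ω₅, ω₆}
  {ω₂, ω₅, ω₆}  = {ω₂, ω₅} ∪ {ω₅, ω₆}
  {ω₁, ω₂, ω₃, ω₄, ω₅}  = {ω₂, ω₅} ∪ {ω₁, ω₂, ω₃, ω₄}
  {ω₁, ω₂, ω₃, ω₄, ω₆}  = {ω₁, ω₃, ω₄, ω₆} ∪ {ω₁, ω₂, ω₃, ω₄}
  (now 11)
Step 3: +3 →
  {ω₅}  = ᶜ of {ω₁, ω₂, ω₃, ω₄, ω₆}
  {ω₆}  = ᶜ of {ω₁, ω₂, ω₃, ω₄, ω₅}
  {ω₁, ω₃, ω₄}  = ᶜ of {ω₂, ω₅, ω₆}
  (now 14)
Step 4 adds 2:
  {ω₂, ω₆}  = {ω₂} ∪ {ω₆}
  {ω₁, ω₃, ω₄, ω₅}  = {ω₁, ω₃, ω₄} ∪ {ω₅}
  (now 16)
After Step 5 the family is unchanged; done.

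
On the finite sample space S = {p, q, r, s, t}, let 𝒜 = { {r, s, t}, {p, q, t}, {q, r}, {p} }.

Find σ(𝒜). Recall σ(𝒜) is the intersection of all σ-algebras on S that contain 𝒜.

Take S₀ = 𝒜 ∪ {∅, S} = { {}, {p}, {q, r}, {p, q, t}, {r, s, t}, S }.
Iteration 1. New:
  {p, q}  = complement {r, s, t}
  {r, s}  = complement {p, q, t}
  {p, q, r}  = {q, r} ∪ {p}
  {p, s, t}  = complement {q, r}
  {p, q, r, t}  = {p, q, t} ∪ {q, r}
  {p, r, s, t}  = {r, s, t} ∪ {p}
  {q, r, s, t}  = complement {p}
  |family| = 13
Iteration 2: 7 new —
  {q}  = complement {p, r, s, t}
  {s}  = complement {p, q, r, t}
  {s, t}  = complement {p, q, r}
  {p, r, s}  = {r, s} ∪ {p}
  {q, r, s}  = {r, s} ∪ {q, r}
  {p, q, r, s}  = {r, s} ∪ {p, q, r}
  {p, q, s, t}  = {p, s, t} ∪ {p, q}
  |family| = 20
Iteration 3 (8 new):
  {r}  = complement {p, q, s, t}
  {t}  = complement {p, q, r, s}
  {p, s}  = {s} ∪ {p}
  {p, t}  = complement {q, r, s}
  {q, s}  = {q} ∪ {s}
  {q, t}  = complement {p, r, s}
  {p, q, s}  = {p, q} ∪ {s}
  {q, s, t}  = {q} ∪ {s, t}
  |family| = 28
Iteration 4: 4 new —
  {p, r}  = complement {q, s, t}
  {r, t}  = complement {p, q, s}
  {p, r, t}  = complement {q, s}
  {q, r, t}  = complement {p, s}
  |family| = 32
Iteration 5: no new sets; the family is a σ-algebra.

σ(𝒜) = { {}, {p}, {q}, {r}, {s}, {t}, {p, q}, {p, r}, {p, s}, {p, t}, {q, r}, {q, s}, {q, t}, {r, s}, {r, t}, {s, t}, {p, q, r}, {p, q, s}, {p, q, t}, {p, r, s}, {p, r, t}, {p, s, t}, {q, r, s}, {q, r, t}, {q, s, t}, {r, s, t}, {p, q, r, s}, {p, q, r, t}, {p, q, s, t}, {p, r, s, t}, {q, r, s, t}, S }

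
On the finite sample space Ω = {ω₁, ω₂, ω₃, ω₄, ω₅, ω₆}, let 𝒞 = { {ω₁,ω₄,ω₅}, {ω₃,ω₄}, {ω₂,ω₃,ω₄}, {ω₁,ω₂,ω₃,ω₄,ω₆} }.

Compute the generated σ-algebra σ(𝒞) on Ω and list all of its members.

|σ(𝒞)| = 64.  σ(𝒞) = { {}, {ω₁}, {ω₂}, {ω₃}, {ω₄}, {ω₅}, {ω₆}, {ω₁,ω₂}, {ω₁,ω₃}, {ω₁,ω₄}, {ω₁,ω₅}, {ω₁,ω₆}, {ω₂,ω₃}, {ω₂,ω₄}, {ω₂,ω₅}, {ω₂,ω₆}, {ω₃,ω₄}, {ω₃,ω₅}, {ω₃,ω₆}, {ω₄,ω₅}, {ω₄,ω₆}, {ω₅,ω₆}, {ω₁,ω₂,ω₃}, {ω₁,ω₂,ω₄}, {ω₁,ω₂,ω₅}, {ω₁,ω₂,ω₆}, {ω₁,ω₃,ω₄}, {ω₁,ω₃,ω₅}, {ω₁,ω₃,ω₆}, {ω₁,ω₄,ω₅}, {ω₁,ω₄,ω₆}, {ω₁,ω₅,ω₆}, {ω₂,ω₃,ω₄}, {ω₂,ω₃,ω₅}, {ω₂,ω₃,ω₆}, {ω₂,ω₄,ω₅}, {ω₂,ω₄,ω₆}, {ω₂,ω₅,ω₆}, {ω₃,ω₄,ω₅}, {ω₃,ω₄,ω₆}, {ω₃,ω₅,ω₆}, {ω₄,ω₅,ω₆}, {ω₁,ω₂,ω₃,ω₄}, {ω₁,ω₂,ω₃,ω₅}, {ω₁,ω₂,ω₃,ω₆}, {ω₁,ω₂,ω₄,ω₅}, {ω₁,ω₂,ω₄,ω₆}, {ω₁,ω₂,ω₅,ω₆}, {ω₁,ω₃,ω₄,ω₅}, {ω₁,ω₃,ω₄,ω₆}, {ω₁,ω₃,ω₅,ω₆}, {ω₁,ω₄,ω₅,ω₆}, {ω₂,ω₃,ω₄,ω₅}, {ω₂,ω₃,ω₄,ω₆}, {ω₂,ω₃,ω₅,ω₆}, {ω₂,ω₄,ω₅,ω₆}, {ω₃,ω₄,ω₅,ω₆}, {ω₁,ω₂,ω₃,ω₄,ω₅}, {ω₁,ω₂,ω₃,ω₄,ω₆}, {ω₁,ω₂,ω₃,ω₅,ω₆}, {ω₁,ω₂,ω₄,ω₅,ω₆}, {ω₁,ω₃,ω₄,ω₅,ω₆}, {ω₂,ω₃,ω₄,ω₅,ω₆}, Ω }

Trace:
Seed the family with 𝒞 together with ∅ and Ω: { {}, {ω₃,ω₄}, {ω₁,ω₄,ω₅}, {ω₂,ω₃,ω₄}, {ω₁,ω₂,ω₃,ω₄,ω₆}, Ω }.
Round 1: +6 →
  {ω₅}  = {ω₁,ω₂,ω₃,ω₄,ω₆}ᶜ
  {ω₁,ω₅,ω₆}  = {ω₂,ω₃,ω₄}ᶜ
  {ω₂,ω₃,ω₆}  = {ω₁,ω₄,ω₅}ᶜ
  {ω₁,ω₂,ω₅,ω₆}  = {ω₃,ω₄}ᶜ
  {ω₁,ω₃,ω₄,ω₅}  = {ω₁,ω₄,ω₅} ∪ {ω₃,ω₄}
  {ω₁,ω₂,ω₃,ω₄,ω₅}  = {ω₁,ω₄,ω₅} ∪ {ω₂,ω₃,ω₄}
  (now 12)
Round 2: 10 new —
  {ω₆}  = {ω₁,ω₂,ω₃,ω₄,ω₅}ᶜ
  {ω₂,ω₆}  = {ω₁,ω₃,ω₄,ω₅}ᶜ
  {ω₃,ω₄,ω₅}  = {ω₃,ω₄} ∪ {ω₅}
  {ω₁,ω₄,ω₅,ω₆}  = {ω₁,ω₄,ω₅} ∪ {ω₁,ω₅,ω₆}
  {ω₂,ω₃,ω₄,ω₅}  = {ω₂,ω₃,ω₄} ∪ {ω₅}
  {ω₂,ω₃,ω₄,ω₆}  = {ω₃,ω₄} ∪ {ω₂,ω₃,ω₆}
  {ω₂,ω₃,ω₅,ω₆}  = {ω₂,ω₃,ω₆} ∪ {ω₅}
  {ω₁,ω₂,ω₃,ω₅,ω₆}  = {ω₂,ω₃,ω₆} ∪ {ω₁,ω₅,ω₆}
  {ω₁,ω₂,ω₄,ω₅,ω₆}  = {ω₁,ω₄,ω₅} ∪ {ω₁,ω₂,ω₅,ω₆}
  {ω₁,ω₃,ω₄,ω₅,ω₆}  = {ω₃,ω₄} ∪ {ω₁,ω₅,ω₆}
  (now 22)
Round 3. New:
  {ω₂}  = {ω₁,ω₃,ω₄,ω₅,ω₆}ᶜ
  {ω₃}  = {ω₁,ω₂,ω₄,ω₅,ω₆}ᶜ
  {ω₄}  = {ω₁,ω₂,ω₃,ω₅,ω₆}ᶜ
  {ω₁,ω₄}  = {ω₂,ω₃,ω₅,ω₆}ᶜ
  {ω₁,ω₅}  = {ω₂,ω₃,ω₄,ω₆}ᶜ
  {ω₁,ω₆}  = {ω₂,ω₃,ω₄,ω₅}ᶜ
  {ω₂,ω₃}  = {ω₁,ω₄,ω₅,ω₆}ᶜ
  {ω₅,ω₆}  = {ω₆} ∪ {ω₅}
  {ω₁,ω₂,ω₆}  = {ω₃,ω₄,ω₅}ᶜ
  {ω₂,ω₅,ω₆}  = {ω₂,ω₆} ∪ {ω₅}
  {ω₃,ω₄,ω₆}  = {ω₃,ω₄} ∪ {ω₆}
  {ω₃,ω₄,ω₅,ω₆}  = {ω₃,ω₄,ω₅} ∪ {ω₆}
  {ω₂,ω₃,ω₄,ω₅,ω₆}  = {ω₃,ω₄,ω₅} ∪ {ω₂,ω₃,ω₅,ω₆}
  (now 35)
Round 4 (26 new):
  {ω₁}  = {ω₂,ω₃,ω₄,ω₅,ω₆}ᶜ
  {ω₁,ω₂}  = {ω₃,ω₄,ω₅,ω₆}ᶜ
  {ω₂,ω₄}  = {ω₂} ∪ {ω₄}
  {ω₂,ω₅}  = {ω₂} ∪ {ω₅}
  {ω₃,ω₅}  = {ω₅} ∪ {ω₃}
  {ω₃,ω₆}  = {ω₆} ∪ {ω₃}
  {ω₄,ω₅}  = {ω₅} ∪ {ω₄}
  {ω₄,ω₆}  = {ω₆} ∪ {ω₄}
  {ω₁,ω₂,ω₄}  = {ω₂} ∪ {ω₁,ω₄}
  {ω₁,ω₂,ω₅}  = {ω₃,ω₄,ω₆}ᶜ
  {ω₁,ω₃,ω₄}  = {ω₂,ω₅,ω₆}ᶜ
  {ω₁,ω₃,ω₅}  = {ω₃} ∪ {ω₁,ω₅}
  {ω₁,ω₃,ω₆}  = {ω₁,ω₆} ∪ {ω₃}
  {ω₁,ω₄,ω₆}  = {ω₁,ω₆} ∪ {ω₁,ω₄}
  {ω₂,ω₃,ω₅}  = {ω₅} ∪ {ω₂,ω₃}
  {ω₂,ω₄,ω₆}  = {ω₂,ω₆} ∪ {ω₄}
  {ω₃,ω₅,ω₆}  = {ω₅,ω₆} ∪ {ω₃}
  {ω₄,ω₅,ω₆}  = {ω₅,ω₆} ∪ {ω₄}
  {ω₁,ω₂,ω₃,ω₄}  = {ω₅,ω₆}ᶜ
  {ω₁,ω₂,ω₃,ω₅}  = {ω₂,ω₃} ∪ {ω₁,ω₅}
  {ω₁,ω₂,ω₃,ω₆}  = {ω₁,ω₆} ∪ {ω₂,ω₃,ω₆}
  {ω₁,ω₂,ω₄,ω₅}  = {ω₁,ω₄,ω₅} ∪ {ω₂}
  {ω₁,ω₂,ω₄,ω₆}  = {ω₂,ω₆} ∪ {ω₁,ω₄}
  {ω₁,ω₃,ω₄,ω₆}  = {ω₃,ω₄} ∪ {ω₁,ω₆}
  {ω₁,ω₃,ω₅,ω₆}  = {ω₃} ∪ {ω₁,ω₅,ω₆}
  {ω₂,ω₄,ω₅,ω₆}  = {ω₂,ω₅,ω₆} ∪ {ω₄}
  (now 61)
Round 5 adds 3:
  {ω₁,ω₃}  = {ω₂,ω₄,ω₅,ω₆}ᶜ
  {ω₁,ω₂,ω₃}  = {ω₄,ω₅,ω₆}ᶜ
  {ω₂,ω₄,ω₅}  = {ω₁,ω₃,ω₆}ᶜ
  (now 64)
Round 6 adds nothing — fixpoint reached.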